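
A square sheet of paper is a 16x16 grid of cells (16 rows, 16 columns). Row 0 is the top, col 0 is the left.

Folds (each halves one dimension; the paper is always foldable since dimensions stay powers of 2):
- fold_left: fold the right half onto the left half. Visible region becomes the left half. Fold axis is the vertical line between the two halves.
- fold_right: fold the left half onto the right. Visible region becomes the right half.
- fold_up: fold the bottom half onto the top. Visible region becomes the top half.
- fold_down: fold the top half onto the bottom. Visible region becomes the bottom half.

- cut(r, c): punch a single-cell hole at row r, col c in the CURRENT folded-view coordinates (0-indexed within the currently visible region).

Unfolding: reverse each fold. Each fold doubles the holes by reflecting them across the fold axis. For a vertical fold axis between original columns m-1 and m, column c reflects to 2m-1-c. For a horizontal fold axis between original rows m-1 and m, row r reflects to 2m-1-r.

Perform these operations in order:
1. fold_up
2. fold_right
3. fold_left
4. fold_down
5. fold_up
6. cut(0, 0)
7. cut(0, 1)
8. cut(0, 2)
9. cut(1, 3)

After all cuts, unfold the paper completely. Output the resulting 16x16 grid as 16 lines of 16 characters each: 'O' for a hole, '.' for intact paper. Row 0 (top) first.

Op 1 fold_up: fold axis h@8; visible region now rows[0,8) x cols[0,16) = 8x16
Op 2 fold_right: fold axis v@8; visible region now rows[0,8) x cols[8,16) = 8x8
Op 3 fold_left: fold axis v@12; visible region now rows[0,8) x cols[8,12) = 8x4
Op 4 fold_down: fold axis h@4; visible region now rows[4,8) x cols[8,12) = 4x4
Op 5 fold_up: fold axis h@6; visible region now rows[4,6) x cols[8,12) = 2x4
Op 6 cut(0, 0): punch at orig (4,8); cuts so far [(4, 8)]; region rows[4,6) x cols[8,12) = 2x4
Op 7 cut(0, 1): punch at orig (4,9); cuts so far [(4, 8), (4, 9)]; region rows[4,6) x cols[8,12) = 2x4
Op 8 cut(0, 2): punch at orig (4,10); cuts so far [(4, 8), (4, 9), (4, 10)]; region rows[4,6) x cols[8,12) = 2x4
Op 9 cut(1, 3): punch at orig (5,11); cuts so far [(4, 8), (4, 9), (4, 10), (5, 11)]; region rows[4,6) x cols[8,12) = 2x4
Unfold 1 (reflect across h@6): 8 holes -> [(4, 8), (4, 9), (4, 10), (5, 11), (6, 11), (7, 8), (7, 9), (7, 10)]
Unfold 2 (reflect across h@4): 16 holes -> [(0, 8), (0, 9), (0, 10), (1, 11), (2, 11), (3, 8), (3, 9), (3, 10), (4, 8), (4, 9), (4, 10), (5, 11), (6, 11), (7, 8), (7, 9), (7, 10)]
Unfold 3 (reflect across v@12): 32 holes -> [(0, 8), (0, 9), (0, 10), (0, 13), (0, 14), (0, 15), (1, 11), (1, 12), (2, 11), (2, 12), (3, 8), (3, 9), (3, 10), (3, 13), (3, 14), (3, 15), (4, 8), (4, 9), (4, 10), (4, 13), (4, 14), (4, 15), (5, 11), (5, 12), (6, 11), (6, 12), (7, 8), (7, 9), (7, 10), (7, 13), (7, 14), (7, 15)]
Unfold 4 (reflect across v@8): 64 holes -> [(0, 0), (0, 1), (0, 2), (0, 5), (0, 6), (0, 7), (0, 8), (0, 9), (0, 10), (0, 13), (0, 14), (0, 15), (1, 3), (1, 4), (1, 11), (1, 12), (2, 3), (2, 4), (2, 11), (2, 12), (3, 0), (3, 1), (3, 2), (3, 5), (3, 6), (3, 7), (3, 8), (3, 9), (3, 10), (3, 13), (3, 14), (3, 15), (4, 0), (4, 1), (4, 2), (4, 5), (4, 6), (4, 7), (4, 8), (4, 9), (4, 10), (4, 13), (4, 14), (4, 15), (5, 3), (5, 4), (5, 11), (5, 12), (6, 3), (6, 4), (6, 11), (6, 12), (7, 0), (7, 1), (7, 2), (7, 5), (7, 6), (7, 7), (7, 8), (7, 9), (7, 10), (7, 13), (7, 14), (7, 15)]
Unfold 5 (reflect across h@8): 128 holes -> [(0, 0), (0, 1), (0, 2), (0, 5), (0, 6), (0, 7), (0, 8), (0, 9), (0, 10), (0, 13), (0, 14), (0, 15), (1, 3), (1, 4), (1, 11), (1, 12), (2, 3), (2, 4), (2, 11), (2, 12), (3, 0), (3, 1), (3, 2), (3, 5), (3, 6), (3, 7), (3, 8), (3, 9), (3, 10), (3, 13), (3, 14), (3, 15), (4, 0), (4, 1), (4, 2), (4, 5), (4, 6), (4, 7), (4, 8), (4, 9), (4, 10), (4, 13), (4, 14), (4, 15), (5, 3), (5, 4), (5, 11), (5, 12), (6, 3), (6, 4), (6, 11), (6, 12), (7, 0), (7, 1), (7, 2), (7, 5), (7, 6), (7, 7), (7, 8), (7, 9), (7, 10), (7, 13), (7, 14), (7, 15), (8, 0), (8, 1), (8, 2), (8, 5), (8, 6), (8, 7), (8, 8), (8, 9), (8, 10), (8, 13), (8, 14), (8, 15), (9, 3), (9, 4), (9, 11), (9, 12), (10, 3), (10, 4), (10, 11), (10, 12), (11, 0), (11, 1), (11, 2), (11, 5), (11, 6), (11, 7), (11, 8), (11, 9), (11, 10), (11, 13), (11, 14), (11, 15), (12, 0), (12, 1), (12, 2), (12, 5), (12, 6), (12, 7), (12, 8), (12, 9), (12, 10), (12, 13), (12, 14), (12, 15), (13, 3), (13, 4), (13, 11), (13, 12), (14, 3), (14, 4), (14, 11), (14, 12), (15, 0), (15, 1), (15, 2), (15, 5), (15, 6), (15, 7), (15, 8), (15, 9), (15, 10), (15, 13), (15, 14), (15, 15)]

Answer: OOO..OOOOOO..OOO
...OO......OO...
...OO......OO...
OOO..OOOOOO..OOO
OOO..OOOOOO..OOO
...OO......OO...
...OO......OO...
OOO..OOOOOO..OOO
OOO..OOOOOO..OOO
...OO......OO...
...OO......OO...
OOO..OOOOOO..OOO
OOO..OOOOOO..OOO
...OO......OO...
...OO......OO...
OOO..OOOOOO..OOO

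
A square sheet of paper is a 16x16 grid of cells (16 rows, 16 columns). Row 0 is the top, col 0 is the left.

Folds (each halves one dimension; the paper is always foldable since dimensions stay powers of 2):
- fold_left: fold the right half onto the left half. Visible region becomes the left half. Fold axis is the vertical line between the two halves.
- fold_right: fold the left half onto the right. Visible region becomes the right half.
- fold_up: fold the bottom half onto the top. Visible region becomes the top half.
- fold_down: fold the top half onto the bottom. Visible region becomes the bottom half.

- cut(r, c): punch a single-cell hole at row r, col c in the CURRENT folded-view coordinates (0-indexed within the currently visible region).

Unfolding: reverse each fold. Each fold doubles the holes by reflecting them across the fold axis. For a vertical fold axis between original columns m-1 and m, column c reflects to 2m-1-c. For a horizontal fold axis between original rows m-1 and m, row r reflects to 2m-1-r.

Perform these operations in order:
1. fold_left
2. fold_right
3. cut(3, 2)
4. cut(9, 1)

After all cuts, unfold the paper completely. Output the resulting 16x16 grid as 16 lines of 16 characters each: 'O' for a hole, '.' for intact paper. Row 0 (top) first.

Answer: ................
................
................
.O....O..O....O.
................
................
................
................
................
..O..O....O..O..
................
................
................
................
................
................

Derivation:
Op 1 fold_left: fold axis v@8; visible region now rows[0,16) x cols[0,8) = 16x8
Op 2 fold_right: fold axis v@4; visible region now rows[0,16) x cols[4,8) = 16x4
Op 3 cut(3, 2): punch at orig (3,6); cuts so far [(3, 6)]; region rows[0,16) x cols[4,8) = 16x4
Op 4 cut(9, 1): punch at orig (9,5); cuts so far [(3, 6), (9, 5)]; region rows[0,16) x cols[4,8) = 16x4
Unfold 1 (reflect across v@4): 4 holes -> [(3, 1), (3, 6), (9, 2), (9, 5)]
Unfold 2 (reflect across v@8): 8 holes -> [(3, 1), (3, 6), (3, 9), (3, 14), (9, 2), (9, 5), (9, 10), (9, 13)]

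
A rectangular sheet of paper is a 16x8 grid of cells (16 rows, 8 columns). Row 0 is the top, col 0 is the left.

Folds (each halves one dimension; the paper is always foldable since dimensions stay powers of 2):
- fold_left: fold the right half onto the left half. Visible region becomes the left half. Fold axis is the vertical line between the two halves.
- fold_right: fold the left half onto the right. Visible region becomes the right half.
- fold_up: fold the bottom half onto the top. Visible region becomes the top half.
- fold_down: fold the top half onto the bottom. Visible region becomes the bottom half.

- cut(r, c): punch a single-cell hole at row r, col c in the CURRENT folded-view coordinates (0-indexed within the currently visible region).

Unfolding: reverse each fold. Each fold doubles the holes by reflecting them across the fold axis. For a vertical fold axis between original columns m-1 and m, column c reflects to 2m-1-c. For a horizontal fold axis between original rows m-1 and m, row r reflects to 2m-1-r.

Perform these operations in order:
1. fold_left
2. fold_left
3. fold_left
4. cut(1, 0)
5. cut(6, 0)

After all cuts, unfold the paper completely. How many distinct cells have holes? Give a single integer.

Op 1 fold_left: fold axis v@4; visible region now rows[0,16) x cols[0,4) = 16x4
Op 2 fold_left: fold axis v@2; visible region now rows[0,16) x cols[0,2) = 16x2
Op 3 fold_left: fold axis v@1; visible region now rows[0,16) x cols[0,1) = 16x1
Op 4 cut(1, 0): punch at orig (1,0); cuts so far [(1, 0)]; region rows[0,16) x cols[0,1) = 16x1
Op 5 cut(6, 0): punch at orig (6,0); cuts so far [(1, 0), (6, 0)]; region rows[0,16) x cols[0,1) = 16x1
Unfold 1 (reflect across v@1): 4 holes -> [(1, 0), (1, 1), (6, 0), (6, 1)]
Unfold 2 (reflect across v@2): 8 holes -> [(1, 0), (1, 1), (1, 2), (1, 3), (6, 0), (6, 1), (6, 2), (6, 3)]
Unfold 3 (reflect across v@4): 16 holes -> [(1, 0), (1, 1), (1, 2), (1, 3), (1, 4), (1, 5), (1, 6), (1, 7), (6, 0), (6, 1), (6, 2), (6, 3), (6, 4), (6, 5), (6, 6), (6, 7)]

Answer: 16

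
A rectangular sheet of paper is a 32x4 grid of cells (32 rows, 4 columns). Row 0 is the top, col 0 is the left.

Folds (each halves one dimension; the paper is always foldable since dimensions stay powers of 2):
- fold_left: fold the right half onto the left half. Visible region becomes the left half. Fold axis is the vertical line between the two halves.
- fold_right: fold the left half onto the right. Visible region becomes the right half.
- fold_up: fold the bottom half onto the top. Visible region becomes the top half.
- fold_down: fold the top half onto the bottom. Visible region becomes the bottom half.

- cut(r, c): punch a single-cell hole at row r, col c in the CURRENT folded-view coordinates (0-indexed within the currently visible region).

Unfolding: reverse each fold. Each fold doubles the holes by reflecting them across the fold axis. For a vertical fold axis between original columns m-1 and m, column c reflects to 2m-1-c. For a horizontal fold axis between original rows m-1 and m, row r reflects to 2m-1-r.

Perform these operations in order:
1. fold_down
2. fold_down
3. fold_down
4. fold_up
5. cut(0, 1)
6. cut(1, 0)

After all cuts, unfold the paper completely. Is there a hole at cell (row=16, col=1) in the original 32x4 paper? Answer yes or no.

Op 1 fold_down: fold axis h@16; visible region now rows[16,32) x cols[0,4) = 16x4
Op 2 fold_down: fold axis h@24; visible region now rows[24,32) x cols[0,4) = 8x4
Op 3 fold_down: fold axis h@28; visible region now rows[28,32) x cols[0,4) = 4x4
Op 4 fold_up: fold axis h@30; visible region now rows[28,30) x cols[0,4) = 2x4
Op 5 cut(0, 1): punch at orig (28,1); cuts so far [(28, 1)]; region rows[28,30) x cols[0,4) = 2x4
Op 6 cut(1, 0): punch at orig (29,0); cuts so far [(28, 1), (29, 0)]; region rows[28,30) x cols[0,4) = 2x4
Unfold 1 (reflect across h@30): 4 holes -> [(28, 1), (29, 0), (30, 0), (31, 1)]
Unfold 2 (reflect across h@28): 8 holes -> [(24, 1), (25, 0), (26, 0), (27, 1), (28, 1), (29, 0), (30, 0), (31, 1)]
Unfold 3 (reflect across h@24): 16 holes -> [(16, 1), (17, 0), (18, 0), (19, 1), (20, 1), (21, 0), (22, 0), (23, 1), (24, 1), (25, 0), (26, 0), (27, 1), (28, 1), (29, 0), (30, 0), (31, 1)]
Unfold 4 (reflect across h@16): 32 holes -> [(0, 1), (1, 0), (2, 0), (3, 1), (4, 1), (5, 0), (6, 0), (7, 1), (8, 1), (9, 0), (10, 0), (11, 1), (12, 1), (13, 0), (14, 0), (15, 1), (16, 1), (17, 0), (18, 0), (19, 1), (20, 1), (21, 0), (22, 0), (23, 1), (24, 1), (25, 0), (26, 0), (27, 1), (28, 1), (29, 0), (30, 0), (31, 1)]
Holes: [(0, 1), (1, 0), (2, 0), (3, 1), (4, 1), (5, 0), (6, 0), (7, 1), (8, 1), (9, 0), (10, 0), (11, 1), (12, 1), (13, 0), (14, 0), (15, 1), (16, 1), (17, 0), (18, 0), (19, 1), (20, 1), (21, 0), (22, 0), (23, 1), (24, 1), (25, 0), (26, 0), (27, 1), (28, 1), (29, 0), (30, 0), (31, 1)]

Answer: yes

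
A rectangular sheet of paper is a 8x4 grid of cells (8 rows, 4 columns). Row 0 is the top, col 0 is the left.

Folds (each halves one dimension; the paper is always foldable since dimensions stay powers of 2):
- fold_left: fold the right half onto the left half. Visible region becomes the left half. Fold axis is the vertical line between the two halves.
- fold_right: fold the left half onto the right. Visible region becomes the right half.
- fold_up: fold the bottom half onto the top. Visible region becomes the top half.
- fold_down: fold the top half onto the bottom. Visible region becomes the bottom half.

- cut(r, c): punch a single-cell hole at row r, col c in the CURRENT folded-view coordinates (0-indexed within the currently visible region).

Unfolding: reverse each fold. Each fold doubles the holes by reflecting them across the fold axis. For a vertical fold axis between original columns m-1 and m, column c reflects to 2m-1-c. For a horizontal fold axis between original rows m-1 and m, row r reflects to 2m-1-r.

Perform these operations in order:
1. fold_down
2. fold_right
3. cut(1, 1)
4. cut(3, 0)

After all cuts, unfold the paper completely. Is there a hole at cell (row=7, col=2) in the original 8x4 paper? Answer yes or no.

Answer: yes

Derivation:
Op 1 fold_down: fold axis h@4; visible region now rows[4,8) x cols[0,4) = 4x4
Op 2 fold_right: fold axis v@2; visible region now rows[4,8) x cols[2,4) = 4x2
Op 3 cut(1, 1): punch at orig (5,3); cuts so far [(5, 3)]; region rows[4,8) x cols[2,4) = 4x2
Op 4 cut(3, 0): punch at orig (7,2); cuts so far [(5, 3), (7, 2)]; region rows[4,8) x cols[2,4) = 4x2
Unfold 1 (reflect across v@2): 4 holes -> [(5, 0), (5, 3), (7, 1), (7, 2)]
Unfold 2 (reflect across h@4): 8 holes -> [(0, 1), (0, 2), (2, 0), (2, 3), (5, 0), (5, 3), (7, 1), (7, 2)]
Holes: [(0, 1), (0, 2), (2, 0), (2, 3), (5, 0), (5, 3), (7, 1), (7, 2)]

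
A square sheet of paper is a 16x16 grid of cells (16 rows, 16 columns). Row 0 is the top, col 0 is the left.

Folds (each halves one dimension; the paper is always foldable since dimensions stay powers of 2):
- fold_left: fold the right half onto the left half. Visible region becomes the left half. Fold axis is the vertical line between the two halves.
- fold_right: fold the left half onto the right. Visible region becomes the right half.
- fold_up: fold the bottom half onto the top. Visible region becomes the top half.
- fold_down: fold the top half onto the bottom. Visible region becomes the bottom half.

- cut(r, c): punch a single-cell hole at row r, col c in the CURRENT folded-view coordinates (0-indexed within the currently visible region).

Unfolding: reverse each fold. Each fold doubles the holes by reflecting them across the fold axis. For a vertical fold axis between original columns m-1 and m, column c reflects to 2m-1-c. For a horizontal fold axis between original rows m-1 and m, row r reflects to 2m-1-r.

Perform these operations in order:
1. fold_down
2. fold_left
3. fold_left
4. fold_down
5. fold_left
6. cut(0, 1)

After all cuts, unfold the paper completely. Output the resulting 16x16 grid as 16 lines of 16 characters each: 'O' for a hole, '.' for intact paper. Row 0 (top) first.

Answer: ................
................
................
.OO..OO..OO..OO.
.OO..OO..OO..OO.
................
................
................
................
................
................
.OO..OO..OO..OO.
.OO..OO..OO..OO.
................
................
................

Derivation:
Op 1 fold_down: fold axis h@8; visible region now rows[8,16) x cols[0,16) = 8x16
Op 2 fold_left: fold axis v@8; visible region now rows[8,16) x cols[0,8) = 8x8
Op 3 fold_left: fold axis v@4; visible region now rows[8,16) x cols[0,4) = 8x4
Op 4 fold_down: fold axis h@12; visible region now rows[12,16) x cols[0,4) = 4x4
Op 5 fold_left: fold axis v@2; visible region now rows[12,16) x cols[0,2) = 4x2
Op 6 cut(0, 1): punch at orig (12,1); cuts so far [(12, 1)]; region rows[12,16) x cols[0,2) = 4x2
Unfold 1 (reflect across v@2): 2 holes -> [(12, 1), (12, 2)]
Unfold 2 (reflect across h@12): 4 holes -> [(11, 1), (11, 2), (12, 1), (12, 2)]
Unfold 3 (reflect across v@4): 8 holes -> [(11, 1), (11, 2), (11, 5), (11, 6), (12, 1), (12, 2), (12, 5), (12, 6)]
Unfold 4 (reflect across v@8): 16 holes -> [(11, 1), (11, 2), (11, 5), (11, 6), (11, 9), (11, 10), (11, 13), (11, 14), (12, 1), (12, 2), (12, 5), (12, 6), (12, 9), (12, 10), (12, 13), (12, 14)]
Unfold 5 (reflect across h@8): 32 holes -> [(3, 1), (3, 2), (3, 5), (3, 6), (3, 9), (3, 10), (3, 13), (3, 14), (4, 1), (4, 2), (4, 5), (4, 6), (4, 9), (4, 10), (4, 13), (4, 14), (11, 1), (11, 2), (11, 5), (11, 6), (11, 9), (11, 10), (11, 13), (11, 14), (12, 1), (12, 2), (12, 5), (12, 6), (12, 9), (12, 10), (12, 13), (12, 14)]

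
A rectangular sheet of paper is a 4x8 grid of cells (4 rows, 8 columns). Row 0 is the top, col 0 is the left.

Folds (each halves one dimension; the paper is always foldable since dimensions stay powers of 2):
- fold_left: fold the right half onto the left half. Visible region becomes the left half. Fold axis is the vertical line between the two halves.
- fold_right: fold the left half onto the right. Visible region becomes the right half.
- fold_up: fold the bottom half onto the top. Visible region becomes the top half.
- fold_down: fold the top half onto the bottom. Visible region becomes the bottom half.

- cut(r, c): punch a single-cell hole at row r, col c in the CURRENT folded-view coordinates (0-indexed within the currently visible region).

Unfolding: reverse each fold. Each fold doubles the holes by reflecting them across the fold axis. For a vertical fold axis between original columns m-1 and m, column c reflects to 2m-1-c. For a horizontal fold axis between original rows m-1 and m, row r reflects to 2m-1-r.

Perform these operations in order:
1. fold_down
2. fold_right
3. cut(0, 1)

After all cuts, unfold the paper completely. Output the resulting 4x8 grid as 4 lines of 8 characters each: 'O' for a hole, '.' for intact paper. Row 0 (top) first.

Op 1 fold_down: fold axis h@2; visible region now rows[2,4) x cols[0,8) = 2x8
Op 2 fold_right: fold axis v@4; visible region now rows[2,4) x cols[4,8) = 2x4
Op 3 cut(0, 1): punch at orig (2,5); cuts so far [(2, 5)]; region rows[2,4) x cols[4,8) = 2x4
Unfold 1 (reflect across v@4): 2 holes -> [(2, 2), (2, 5)]
Unfold 2 (reflect across h@2): 4 holes -> [(1, 2), (1, 5), (2, 2), (2, 5)]

Answer: ........
..O..O..
..O..O..
........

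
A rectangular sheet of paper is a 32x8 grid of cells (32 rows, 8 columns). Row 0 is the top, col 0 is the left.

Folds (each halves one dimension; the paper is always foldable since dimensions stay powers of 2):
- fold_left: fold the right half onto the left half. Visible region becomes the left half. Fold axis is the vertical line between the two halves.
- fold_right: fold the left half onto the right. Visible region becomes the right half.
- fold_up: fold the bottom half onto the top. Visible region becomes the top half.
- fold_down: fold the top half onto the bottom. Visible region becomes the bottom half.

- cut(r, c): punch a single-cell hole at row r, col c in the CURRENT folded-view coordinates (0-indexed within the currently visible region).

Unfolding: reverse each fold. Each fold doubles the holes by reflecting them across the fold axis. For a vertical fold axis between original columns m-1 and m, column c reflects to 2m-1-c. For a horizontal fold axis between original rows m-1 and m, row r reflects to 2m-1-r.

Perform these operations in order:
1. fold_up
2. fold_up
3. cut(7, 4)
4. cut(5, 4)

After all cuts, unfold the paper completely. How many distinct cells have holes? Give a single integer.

Op 1 fold_up: fold axis h@16; visible region now rows[0,16) x cols[0,8) = 16x8
Op 2 fold_up: fold axis h@8; visible region now rows[0,8) x cols[0,8) = 8x8
Op 3 cut(7, 4): punch at orig (7,4); cuts so far [(7, 4)]; region rows[0,8) x cols[0,8) = 8x8
Op 4 cut(5, 4): punch at orig (5,4); cuts so far [(5, 4), (7, 4)]; region rows[0,8) x cols[0,8) = 8x8
Unfold 1 (reflect across h@8): 4 holes -> [(5, 4), (7, 4), (8, 4), (10, 4)]
Unfold 2 (reflect across h@16): 8 holes -> [(5, 4), (7, 4), (8, 4), (10, 4), (21, 4), (23, 4), (24, 4), (26, 4)]

Answer: 8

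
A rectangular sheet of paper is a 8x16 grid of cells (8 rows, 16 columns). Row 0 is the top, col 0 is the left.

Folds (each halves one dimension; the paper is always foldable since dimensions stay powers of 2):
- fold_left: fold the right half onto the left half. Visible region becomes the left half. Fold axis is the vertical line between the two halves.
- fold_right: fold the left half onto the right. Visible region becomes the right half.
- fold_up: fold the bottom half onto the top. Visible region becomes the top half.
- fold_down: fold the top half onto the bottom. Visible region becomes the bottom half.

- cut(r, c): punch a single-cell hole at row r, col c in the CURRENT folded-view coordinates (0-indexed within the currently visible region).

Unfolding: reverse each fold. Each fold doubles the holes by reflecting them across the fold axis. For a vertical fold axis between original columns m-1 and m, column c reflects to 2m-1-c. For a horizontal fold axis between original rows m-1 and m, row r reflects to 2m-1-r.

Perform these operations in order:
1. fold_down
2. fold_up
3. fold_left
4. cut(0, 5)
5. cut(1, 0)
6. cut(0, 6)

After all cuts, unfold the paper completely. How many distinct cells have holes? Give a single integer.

Op 1 fold_down: fold axis h@4; visible region now rows[4,8) x cols[0,16) = 4x16
Op 2 fold_up: fold axis h@6; visible region now rows[4,6) x cols[0,16) = 2x16
Op 3 fold_left: fold axis v@8; visible region now rows[4,6) x cols[0,8) = 2x8
Op 4 cut(0, 5): punch at orig (4,5); cuts so far [(4, 5)]; region rows[4,6) x cols[0,8) = 2x8
Op 5 cut(1, 0): punch at orig (5,0); cuts so far [(4, 5), (5, 0)]; region rows[4,6) x cols[0,8) = 2x8
Op 6 cut(0, 6): punch at orig (4,6); cuts so far [(4, 5), (4, 6), (5, 0)]; region rows[4,6) x cols[0,8) = 2x8
Unfold 1 (reflect across v@8): 6 holes -> [(4, 5), (4, 6), (4, 9), (4, 10), (5, 0), (5, 15)]
Unfold 2 (reflect across h@6): 12 holes -> [(4, 5), (4, 6), (4, 9), (4, 10), (5, 0), (5, 15), (6, 0), (6, 15), (7, 5), (7, 6), (7, 9), (7, 10)]
Unfold 3 (reflect across h@4): 24 holes -> [(0, 5), (0, 6), (0, 9), (0, 10), (1, 0), (1, 15), (2, 0), (2, 15), (3, 5), (3, 6), (3, 9), (3, 10), (4, 5), (4, 6), (4, 9), (4, 10), (5, 0), (5, 15), (6, 0), (6, 15), (7, 5), (7, 6), (7, 9), (7, 10)]

Answer: 24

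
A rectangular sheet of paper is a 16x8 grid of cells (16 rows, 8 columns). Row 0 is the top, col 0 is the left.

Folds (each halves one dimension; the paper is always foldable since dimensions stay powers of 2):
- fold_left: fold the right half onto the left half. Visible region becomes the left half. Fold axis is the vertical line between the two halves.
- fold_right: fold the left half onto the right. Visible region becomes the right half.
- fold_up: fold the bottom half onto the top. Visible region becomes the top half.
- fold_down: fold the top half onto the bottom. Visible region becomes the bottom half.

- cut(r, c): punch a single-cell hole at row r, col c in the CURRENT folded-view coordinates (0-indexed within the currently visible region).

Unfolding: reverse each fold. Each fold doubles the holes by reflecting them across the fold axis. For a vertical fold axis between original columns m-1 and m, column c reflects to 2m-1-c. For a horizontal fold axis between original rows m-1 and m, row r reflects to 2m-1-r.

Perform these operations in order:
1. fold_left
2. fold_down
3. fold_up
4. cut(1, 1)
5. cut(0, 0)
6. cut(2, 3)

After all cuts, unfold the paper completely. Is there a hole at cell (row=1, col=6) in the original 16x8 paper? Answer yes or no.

Answer: yes

Derivation:
Op 1 fold_left: fold axis v@4; visible region now rows[0,16) x cols[0,4) = 16x4
Op 2 fold_down: fold axis h@8; visible region now rows[8,16) x cols[0,4) = 8x4
Op 3 fold_up: fold axis h@12; visible region now rows[8,12) x cols[0,4) = 4x4
Op 4 cut(1, 1): punch at orig (9,1); cuts so far [(9, 1)]; region rows[8,12) x cols[0,4) = 4x4
Op 5 cut(0, 0): punch at orig (8,0); cuts so far [(8, 0), (9, 1)]; region rows[8,12) x cols[0,4) = 4x4
Op 6 cut(2, 3): punch at orig (10,3); cuts so far [(8, 0), (9, 1), (10, 3)]; region rows[8,12) x cols[0,4) = 4x4
Unfold 1 (reflect across h@12): 6 holes -> [(8, 0), (9, 1), (10, 3), (13, 3), (14, 1), (15, 0)]
Unfold 2 (reflect across h@8): 12 holes -> [(0, 0), (1, 1), (2, 3), (5, 3), (6, 1), (7, 0), (8, 0), (9, 1), (10, 3), (13, 3), (14, 1), (15, 0)]
Unfold 3 (reflect across v@4): 24 holes -> [(0, 0), (0, 7), (1, 1), (1, 6), (2, 3), (2, 4), (5, 3), (5, 4), (6, 1), (6, 6), (7, 0), (7, 7), (8, 0), (8, 7), (9, 1), (9, 6), (10, 3), (10, 4), (13, 3), (13, 4), (14, 1), (14, 6), (15, 0), (15, 7)]
Holes: [(0, 0), (0, 7), (1, 1), (1, 6), (2, 3), (2, 4), (5, 3), (5, 4), (6, 1), (6, 6), (7, 0), (7, 7), (8, 0), (8, 7), (9, 1), (9, 6), (10, 3), (10, 4), (13, 3), (13, 4), (14, 1), (14, 6), (15, 0), (15, 7)]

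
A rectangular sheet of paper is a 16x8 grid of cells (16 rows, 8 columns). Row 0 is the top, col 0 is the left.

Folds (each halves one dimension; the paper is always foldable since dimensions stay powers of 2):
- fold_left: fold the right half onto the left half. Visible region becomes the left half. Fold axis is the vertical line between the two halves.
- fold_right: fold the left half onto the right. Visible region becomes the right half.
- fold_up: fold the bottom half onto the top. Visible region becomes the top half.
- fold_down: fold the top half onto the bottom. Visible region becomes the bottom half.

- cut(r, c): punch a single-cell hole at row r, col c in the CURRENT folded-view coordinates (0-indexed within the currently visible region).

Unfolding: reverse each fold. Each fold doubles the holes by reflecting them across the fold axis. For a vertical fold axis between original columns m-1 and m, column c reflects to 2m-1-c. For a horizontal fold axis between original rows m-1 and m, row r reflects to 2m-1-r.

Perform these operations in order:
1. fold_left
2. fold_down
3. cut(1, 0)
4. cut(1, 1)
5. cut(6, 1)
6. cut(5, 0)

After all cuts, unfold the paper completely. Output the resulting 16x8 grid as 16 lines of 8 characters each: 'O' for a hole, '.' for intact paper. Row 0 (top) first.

Op 1 fold_left: fold axis v@4; visible region now rows[0,16) x cols[0,4) = 16x4
Op 2 fold_down: fold axis h@8; visible region now rows[8,16) x cols[0,4) = 8x4
Op 3 cut(1, 0): punch at orig (9,0); cuts so far [(9, 0)]; region rows[8,16) x cols[0,4) = 8x4
Op 4 cut(1, 1): punch at orig (9,1); cuts so far [(9, 0), (9, 1)]; region rows[8,16) x cols[0,4) = 8x4
Op 5 cut(6, 1): punch at orig (14,1); cuts so far [(9, 0), (9, 1), (14, 1)]; region rows[8,16) x cols[0,4) = 8x4
Op 6 cut(5, 0): punch at orig (13,0); cuts so far [(9, 0), (9, 1), (13, 0), (14, 1)]; region rows[8,16) x cols[0,4) = 8x4
Unfold 1 (reflect across h@8): 8 holes -> [(1, 1), (2, 0), (6, 0), (6, 1), (9, 0), (9, 1), (13, 0), (14, 1)]
Unfold 2 (reflect across v@4): 16 holes -> [(1, 1), (1, 6), (2, 0), (2, 7), (6, 0), (6, 1), (6, 6), (6, 7), (9, 0), (9, 1), (9, 6), (9, 7), (13, 0), (13, 7), (14, 1), (14, 6)]

Answer: ........
.O....O.
O......O
........
........
........
OO....OO
........
........
OO....OO
........
........
........
O......O
.O....O.
........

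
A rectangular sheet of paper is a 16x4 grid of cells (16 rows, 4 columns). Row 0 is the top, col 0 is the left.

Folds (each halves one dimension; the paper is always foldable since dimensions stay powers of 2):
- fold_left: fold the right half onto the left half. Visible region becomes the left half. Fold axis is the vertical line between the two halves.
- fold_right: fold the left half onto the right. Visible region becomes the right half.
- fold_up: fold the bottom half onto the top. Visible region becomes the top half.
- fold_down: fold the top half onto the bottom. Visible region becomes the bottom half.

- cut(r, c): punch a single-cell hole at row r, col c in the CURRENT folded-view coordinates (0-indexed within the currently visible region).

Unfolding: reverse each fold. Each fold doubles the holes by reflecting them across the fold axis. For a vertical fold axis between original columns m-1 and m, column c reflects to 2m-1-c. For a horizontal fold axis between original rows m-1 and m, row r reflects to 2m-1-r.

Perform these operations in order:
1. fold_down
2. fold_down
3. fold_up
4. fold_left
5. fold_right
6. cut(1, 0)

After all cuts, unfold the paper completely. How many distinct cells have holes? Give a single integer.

Op 1 fold_down: fold axis h@8; visible region now rows[8,16) x cols[0,4) = 8x4
Op 2 fold_down: fold axis h@12; visible region now rows[12,16) x cols[0,4) = 4x4
Op 3 fold_up: fold axis h@14; visible region now rows[12,14) x cols[0,4) = 2x4
Op 4 fold_left: fold axis v@2; visible region now rows[12,14) x cols[0,2) = 2x2
Op 5 fold_right: fold axis v@1; visible region now rows[12,14) x cols[1,2) = 2x1
Op 6 cut(1, 0): punch at orig (13,1); cuts so far [(13, 1)]; region rows[12,14) x cols[1,2) = 2x1
Unfold 1 (reflect across v@1): 2 holes -> [(13, 0), (13, 1)]
Unfold 2 (reflect across v@2): 4 holes -> [(13, 0), (13, 1), (13, 2), (13, 3)]
Unfold 3 (reflect across h@14): 8 holes -> [(13, 0), (13, 1), (13, 2), (13, 3), (14, 0), (14, 1), (14, 2), (14, 3)]
Unfold 4 (reflect across h@12): 16 holes -> [(9, 0), (9, 1), (9, 2), (9, 3), (10, 0), (10, 1), (10, 2), (10, 3), (13, 0), (13, 1), (13, 2), (13, 3), (14, 0), (14, 1), (14, 2), (14, 3)]
Unfold 5 (reflect across h@8): 32 holes -> [(1, 0), (1, 1), (1, 2), (1, 3), (2, 0), (2, 1), (2, 2), (2, 3), (5, 0), (5, 1), (5, 2), (5, 3), (6, 0), (6, 1), (6, 2), (6, 3), (9, 0), (9, 1), (9, 2), (9, 3), (10, 0), (10, 1), (10, 2), (10, 3), (13, 0), (13, 1), (13, 2), (13, 3), (14, 0), (14, 1), (14, 2), (14, 3)]

Answer: 32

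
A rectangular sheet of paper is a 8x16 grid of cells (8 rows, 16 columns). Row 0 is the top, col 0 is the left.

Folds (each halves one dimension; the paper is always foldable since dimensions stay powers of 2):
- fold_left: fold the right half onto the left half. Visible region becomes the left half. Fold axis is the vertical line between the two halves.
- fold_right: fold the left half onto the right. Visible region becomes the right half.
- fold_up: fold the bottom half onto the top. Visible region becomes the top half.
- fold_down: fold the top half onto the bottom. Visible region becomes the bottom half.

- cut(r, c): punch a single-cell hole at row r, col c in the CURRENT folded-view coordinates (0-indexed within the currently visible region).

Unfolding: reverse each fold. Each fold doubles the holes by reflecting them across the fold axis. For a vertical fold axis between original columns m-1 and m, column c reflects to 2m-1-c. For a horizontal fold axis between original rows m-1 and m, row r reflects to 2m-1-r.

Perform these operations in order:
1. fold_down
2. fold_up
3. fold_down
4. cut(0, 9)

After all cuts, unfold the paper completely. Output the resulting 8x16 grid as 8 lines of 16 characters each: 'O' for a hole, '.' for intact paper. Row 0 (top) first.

Answer: .........O......
.........O......
.........O......
.........O......
.........O......
.........O......
.........O......
.........O......

Derivation:
Op 1 fold_down: fold axis h@4; visible region now rows[4,8) x cols[0,16) = 4x16
Op 2 fold_up: fold axis h@6; visible region now rows[4,6) x cols[0,16) = 2x16
Op 3 fold_down: fold axis h@5; visible region now rows[5,6) x cols[0,16) = 1x16
Op 4 cut(0, 9): punch at orig (5,9); cuts so far [(5, 9)]; region rows[5,6) x cols[0,16) = 1x16
Unfold 1 (reflect across h@5): 2 holes -> [(4, 9), (5, 9)]
Unfold 2 (reflect across h@6): 4 holes -> [(4, 9), (5, 9), (6, 9), (7, 9)]
Unfold 3 (reflect across h@4): 8 holes -> [(0, 9), (1, 9), (2, 9), (3, 9), (4, 9), (5, 9), (6, 9), (7, 9)]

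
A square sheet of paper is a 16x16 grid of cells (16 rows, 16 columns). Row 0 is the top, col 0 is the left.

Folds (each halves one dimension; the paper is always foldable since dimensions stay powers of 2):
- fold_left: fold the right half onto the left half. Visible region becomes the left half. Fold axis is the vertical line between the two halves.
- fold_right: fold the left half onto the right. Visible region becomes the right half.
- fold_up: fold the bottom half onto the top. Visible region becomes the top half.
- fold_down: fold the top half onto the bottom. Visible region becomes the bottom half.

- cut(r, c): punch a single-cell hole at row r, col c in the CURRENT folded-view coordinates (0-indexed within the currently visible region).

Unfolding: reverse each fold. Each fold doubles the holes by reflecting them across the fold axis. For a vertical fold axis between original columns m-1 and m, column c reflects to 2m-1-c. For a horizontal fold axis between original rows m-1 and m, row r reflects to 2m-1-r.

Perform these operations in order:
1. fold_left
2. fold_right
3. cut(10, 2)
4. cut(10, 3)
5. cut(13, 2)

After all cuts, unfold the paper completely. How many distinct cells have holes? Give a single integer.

Op 1 fold_left: fold axis v@8; visible region now rows[0,16) x cols[0,8) = 16x8
Op 2 fold_right: fold axis v@4; visible region now rows[0,16) x cols[4,8) = 16x4
Op 3 cut(10, 2): punch at orig (10,6); cuts so far [(10, 6)]; region rows[0,16) x cols[4,8) = 16x4
Op 4 cut(10, 3): punch at orig (10,7); cuts so far [(10, 6), (10, 7)]; region rows[0,16) x cols[4,8) = 16x4
Op 5 cut(13, 2): punch at orig (13,6); cuts so far [(10, 6), (10, 7), (13, 6)]; region rows[0,16) x cols[4,8) = 16x4
Unfold 1 (reflect across v@4): 6 holes -> [(10, 0), (10, 1), (10, 6), (10, 7), (13, 1), (13, 6)]
Unfold 2 (reflect across v@8): 12 holes -> [(10, 0), (10, 1), (10, 6), (10, 7), (10, 8), (10, 9), (10, 14), (10, 15), (13, 1), (13, 6), (13, 9), (13, 14)]

Answer: 12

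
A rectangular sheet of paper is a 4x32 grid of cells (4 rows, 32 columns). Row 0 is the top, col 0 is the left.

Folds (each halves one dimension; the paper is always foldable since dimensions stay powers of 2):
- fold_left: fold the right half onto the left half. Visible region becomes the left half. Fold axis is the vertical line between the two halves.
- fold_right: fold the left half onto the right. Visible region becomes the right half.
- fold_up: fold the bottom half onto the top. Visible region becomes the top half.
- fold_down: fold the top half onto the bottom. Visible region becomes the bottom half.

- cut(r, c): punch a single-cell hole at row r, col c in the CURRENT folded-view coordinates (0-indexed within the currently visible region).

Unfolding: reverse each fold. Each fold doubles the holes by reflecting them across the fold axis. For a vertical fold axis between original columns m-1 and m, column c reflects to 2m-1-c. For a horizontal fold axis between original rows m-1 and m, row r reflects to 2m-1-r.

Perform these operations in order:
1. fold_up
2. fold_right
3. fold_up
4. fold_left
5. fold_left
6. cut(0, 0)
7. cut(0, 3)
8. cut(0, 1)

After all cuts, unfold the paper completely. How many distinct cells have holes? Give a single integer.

Op 1 fold_up: fold axis h@2; visible region now rows[0,2) x cols[0,32) = 2x32
Op 2 fold_right: fold axis v@16; visible region now rows[0,2) x cols[16,32) = 2x16
Op 3 fold_up: fold axis h@1; visible region now rows[0,1) x cols[16,32) = 1x16
Op 4 fold_left: fold axis v@24; visible region now rows[0,1) x cols[16,24) = 1x8
Op 5 fold_left: fold axis v@20; visible region now rows[0,1) x cols[16,20) = 1x4
Op 6 cut(0, 0): punch at orig (0,16); cuts so far [(0, 16)]; region rows[0,1) x cols[16,20) = 1x4
Op 7 cut(0, 3): punch at orig (0,19); cuts so far [(0, 16), (0, 19)]; region rows[0,1) x cols[16,20) = 1x4
Op 8 cut(0, 1): punch at orig (0,17); cuts so far [(0, 16), (0, 17), (0, 19)]; region rows[0,1) x cols[16,20) = 1x4
Unfold 1 (reflect across v@20): 6 holes -> [(0, 16), (0, 17), (0, 19), (0, 20), (0, 22), (0, 23)]
Unfold 2 (reflect across v@24): 12 holes -> [(0, 16), (0, 17), (0, 19), (0, 20), (0, 22), (0, 23), (0, 24), (0, 25), (0, 27), (0, 28), (0, 30), (0, 31)]
Unfold 3 (reflect across h@1): 24 holes -> [(0, 16), (0, 17), (0, 19), (0, 20), (0, 22), (0, 23), (0, 24), (0, 25), (0, 27), (0, 28), (0, 30), (0, 31), (1, 16), (1, 17), (1, 19), (1, 20), (1, 22), (1, 23), (1, 24), (1, 25), (1, 27), (1, 28), (1, 30), (1, 31)]
Unfold 4 (reflect across v@16): 48 holes -> [(0, 0), (0, 1), (0, 3), (0, 4), (0, 6), (0, 7), (0, 8), (0, 9), (0, 11), (0, 12), (0, 14), (0, 15), (0, 16), (0, 17), (0, 19), (0, 20), (0, 22), (0, 23), (0, 24), (0, 25), (0, 27), (0, 28), (0, 30), (0, 31), (1, 0), (1, 1), (1, 3), (1, 4), (1, 6), (1, 7), (1, 8), (1, 9), (1, 11), (1, 12), (1, 14), (1, 15), (1, 16), (1, 17), (1, 19), (1, 20), (1, 22), (1, 23), (1, 24), (1, 25), (1, 27), (1, 28), (1, 30), (1, 31)]
Unfold 5 (reflect across h@2): 96 holes -> [(0, 0), (0, 1), (0, 3), (0, 4), (0, 6), (0, 7), (0, 8), (0, 9), (0, 11), (0, 12), (0, 14), (0, 15), (0, 16), (0, 17), (0, 19), (0, 20), (0, 22), (0, 23), (0, 24), (0, 25), (0, 27), (0, 28), (0, 30), (0, 31), (1, 0), (1, 1), (1, 3), (1, 4), (1, 6), (1, 7), (1, 8), (1, 9), (1, 11), (1, 12), (1, 14), (1, 15), (1, 16), (1, 17), (1, 19), (1, 20), (1, 22), (1, 23), (1, 24), (1, 25), (1, 27), (1, 28), (1, 30), (1, 31), (2, 0), (2, 1), (2, 3), (2, 4), (2, 6), (2, 7), (2, 8), (2, 9), (2, 11), (2, 12), (2, 14), (2, 15), (2, 16), (2, 17), (2, 19), (2, 20), (2, 22), (2, 23), (2, 24), (2, 25), (2, 27), (2, 28), (2, 30), (2, 31), (3, 0), (3, 1), (3, 3), (3, 4), (3, 6), (3, 7), (3, 8), (3, 9), (3, 11), (3, 12), (3, 14), (3, 15), (3, 16), (3, 17), (3, 19), (3, 20), (3, 22), (3, 23), (3, 24), (3, 25), (3, 27), (3, 28), (3, 30), (3, 31)]

Answer: 96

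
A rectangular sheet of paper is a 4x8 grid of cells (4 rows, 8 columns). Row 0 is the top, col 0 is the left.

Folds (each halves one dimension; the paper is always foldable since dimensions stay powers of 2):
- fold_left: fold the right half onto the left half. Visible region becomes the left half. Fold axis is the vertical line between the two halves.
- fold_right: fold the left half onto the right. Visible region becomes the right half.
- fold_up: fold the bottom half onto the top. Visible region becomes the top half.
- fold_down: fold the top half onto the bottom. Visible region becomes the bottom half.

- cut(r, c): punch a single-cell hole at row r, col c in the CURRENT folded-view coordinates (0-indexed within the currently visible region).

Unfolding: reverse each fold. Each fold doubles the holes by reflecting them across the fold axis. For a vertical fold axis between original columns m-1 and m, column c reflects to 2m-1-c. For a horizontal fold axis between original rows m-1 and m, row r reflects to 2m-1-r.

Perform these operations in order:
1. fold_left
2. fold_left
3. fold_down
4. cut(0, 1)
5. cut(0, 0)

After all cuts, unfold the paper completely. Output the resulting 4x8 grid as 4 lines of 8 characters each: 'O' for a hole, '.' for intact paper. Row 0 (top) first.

Answer: ........
OOOOOOOO
OOOOOOOO
........

Derivation:
Op 1 fold_left: fold axis v@4; visible region now rows[0,4) x cols[0,4) = 4x4
Op 2 fold_left: fold axis v@2; visible region now rows[0,4) x cols[0,2) = 4x2
Op 3 fold_down: fold axis h@2; visible region now rows[2,4) x cols[0,2) = 2x2
Op 4 cut(0, 1): punch at orig (2,1); cuts so far [(2, 1)]; region rows[2,4) x cols[0,2) = 2x2
Op 5 cut(0, 0): punch at orig (2,0); cuts so far [(2, 0), (2, 1)]; region rows[2,4) x cols[0,2) = 2x2
Unfold 1 (reflect across h@2): 4 holes -> [(1, 0), (1, 1), (2, 0), (2, 1)]
Unfold 2 (reflect across v@2): 8 holes -> [(1, 0), (1, 1), (1, 2), (1, 3), (2, 0), (2, 1), (2, 2), (2, 3)]
Unfold 3 (reflect across v@4): 16 holes -> [(1, 0), (1, 1), (1, 2), (1, 3), (1, 4), (1, 5), (1, 6), (1, 7), (2, 0), (2, 1), (2, 2), (2, 3), (2, 4), (2, 5), (2, 6), (2, 7)]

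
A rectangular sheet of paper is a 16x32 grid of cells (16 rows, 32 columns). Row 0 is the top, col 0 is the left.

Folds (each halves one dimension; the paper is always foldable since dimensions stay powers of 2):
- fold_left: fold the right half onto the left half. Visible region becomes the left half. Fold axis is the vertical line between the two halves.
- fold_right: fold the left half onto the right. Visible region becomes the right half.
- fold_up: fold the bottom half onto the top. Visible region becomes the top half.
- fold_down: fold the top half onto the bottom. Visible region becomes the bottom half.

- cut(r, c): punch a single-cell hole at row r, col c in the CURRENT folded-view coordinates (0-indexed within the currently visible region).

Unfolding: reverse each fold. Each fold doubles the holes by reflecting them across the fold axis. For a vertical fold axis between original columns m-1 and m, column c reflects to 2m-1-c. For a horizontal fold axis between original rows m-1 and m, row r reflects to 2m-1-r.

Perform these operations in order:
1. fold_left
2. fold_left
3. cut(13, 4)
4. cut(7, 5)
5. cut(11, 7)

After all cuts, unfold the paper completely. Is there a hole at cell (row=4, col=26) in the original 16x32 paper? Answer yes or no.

Answer: no

Derivation:
Op 1 fold_left: fold axis v@16; visible region now rows[0,16) x cols[0,16) = 16x16
Op 2 fold_left: fold axis v@8; visible region now rows[0,16) x cols[0,8) = 16x8
Op 3 cut(13, 4): punch at orig (13,4); cuts so far [(13, 4)]; region rows[0,16) x cols[0,8) = 16x8
Op 4 cut(7, 5): punch at orig (7,5); cuts so far [(7, 5), (13, 4)]; region rows[0,16) x cols[0,8) = 16x8
Op 5 cut(11, 7): punch at orig (11,7); cuts so far [(7, 5), (11, 7), (13, 4)]; region rows[0,16) x cols[0,8) = 16x8
Unfold 1 (reflect across v@8): 6 holes -> [(7, 5), (7, 10), (11, 7), (11, 8), (13, 4), (13, 11)]
Unfold 2 (reflect across v@16): 12 holes -> [(7, 5), (7, 10), (7, 21), (7, 26), (11, 7), (11, 8), (11, 23), (11, 24), (13, 4), (13, 11), (13, 20), (13, 27)]
Holes: [(7, 5), (7, 10), (7, 21), (7, 26), (11, 7), (11, 8), (11, 23), (11, 24), (13, 4), (13, 11), (13, 20), (13, 27)]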